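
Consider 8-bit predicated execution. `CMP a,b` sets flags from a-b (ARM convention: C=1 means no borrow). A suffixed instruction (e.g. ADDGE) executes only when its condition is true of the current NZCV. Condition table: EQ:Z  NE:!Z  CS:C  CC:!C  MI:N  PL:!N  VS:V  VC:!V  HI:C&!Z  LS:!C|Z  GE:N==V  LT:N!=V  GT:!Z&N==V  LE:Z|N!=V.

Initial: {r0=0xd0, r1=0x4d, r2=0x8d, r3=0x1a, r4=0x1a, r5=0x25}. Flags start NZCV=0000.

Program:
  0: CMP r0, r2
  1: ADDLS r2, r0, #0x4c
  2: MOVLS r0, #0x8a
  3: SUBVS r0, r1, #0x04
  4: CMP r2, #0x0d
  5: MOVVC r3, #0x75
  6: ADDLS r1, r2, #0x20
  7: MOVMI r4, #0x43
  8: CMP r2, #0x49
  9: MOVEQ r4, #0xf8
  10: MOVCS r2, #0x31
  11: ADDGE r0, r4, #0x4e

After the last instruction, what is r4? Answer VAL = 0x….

VAL = 0x43

0: ✓ CMP  NZCV=0010
1: · ADDLS
2: · MOVLS
3: · SUBVS
4: ✓ CMP  NZCV=1010
5: ✓ MOVVC  r3←0x75
6: · ADDLS
7: ✓ MOVMI  r4←0x43
8: ✓ CMP  NZCV=0011
9: · MOVEQ
10: ✓ MOVCS  r2←0x31
11: · ADDGE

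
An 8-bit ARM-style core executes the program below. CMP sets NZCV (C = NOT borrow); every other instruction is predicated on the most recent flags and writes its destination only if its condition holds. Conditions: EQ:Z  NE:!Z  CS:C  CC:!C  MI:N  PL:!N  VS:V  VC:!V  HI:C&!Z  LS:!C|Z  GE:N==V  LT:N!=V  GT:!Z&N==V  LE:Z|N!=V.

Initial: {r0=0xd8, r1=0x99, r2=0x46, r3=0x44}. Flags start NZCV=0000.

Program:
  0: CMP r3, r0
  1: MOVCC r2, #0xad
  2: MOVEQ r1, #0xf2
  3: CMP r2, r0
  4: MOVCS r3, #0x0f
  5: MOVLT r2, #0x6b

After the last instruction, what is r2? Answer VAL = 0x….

VAL = 0x6b

0: ✓ CMP  NZCV=0000
1: ✓ MOVCC  r2←0xad
2: · MOVEQ
3: ✓ CMP  NZCV=1000
4: · MOVCS
5: ✓ MOVLT  r2←0x6b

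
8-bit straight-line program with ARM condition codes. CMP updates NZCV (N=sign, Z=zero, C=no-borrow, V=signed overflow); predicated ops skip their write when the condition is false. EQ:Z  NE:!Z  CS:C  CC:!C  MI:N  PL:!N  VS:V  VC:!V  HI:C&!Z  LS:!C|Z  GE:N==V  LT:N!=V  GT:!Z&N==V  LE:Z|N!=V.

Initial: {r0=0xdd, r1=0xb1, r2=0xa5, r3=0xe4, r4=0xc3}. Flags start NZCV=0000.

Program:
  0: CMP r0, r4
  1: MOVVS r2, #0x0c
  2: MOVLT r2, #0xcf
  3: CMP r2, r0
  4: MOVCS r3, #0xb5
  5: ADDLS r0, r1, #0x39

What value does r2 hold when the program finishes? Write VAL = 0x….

VAL = 0xa5

0: ✓ CMP  NZCV=0010
1: · MOVVS
2: · MOVLT
3: ✓ CMP  NZCV=1000
4: · MOVCS
5: ✓ ADDLS  r0←0xea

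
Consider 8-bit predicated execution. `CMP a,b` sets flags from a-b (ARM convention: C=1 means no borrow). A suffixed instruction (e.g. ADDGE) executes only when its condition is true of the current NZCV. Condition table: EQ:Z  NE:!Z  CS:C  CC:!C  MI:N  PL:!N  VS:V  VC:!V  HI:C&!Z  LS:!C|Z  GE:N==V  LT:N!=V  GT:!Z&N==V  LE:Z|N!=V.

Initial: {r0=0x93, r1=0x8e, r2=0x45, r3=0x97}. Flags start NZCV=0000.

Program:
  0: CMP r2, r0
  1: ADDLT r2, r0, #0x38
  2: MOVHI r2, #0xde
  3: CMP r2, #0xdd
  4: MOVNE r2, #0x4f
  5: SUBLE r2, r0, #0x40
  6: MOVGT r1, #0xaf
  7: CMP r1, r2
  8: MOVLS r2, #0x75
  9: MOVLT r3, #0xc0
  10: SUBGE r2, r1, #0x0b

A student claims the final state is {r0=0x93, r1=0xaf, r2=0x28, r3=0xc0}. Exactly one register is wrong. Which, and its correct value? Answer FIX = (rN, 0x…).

0: ✓ CMP  NZCV=1001
1: · ADDLT
2: · MOVHI
3: ✓ CMP  NZCV=0000
4: ✓ MOVNE  r2←0x4f
5: · SUBLE
6: ✓ MOVGT  r1←0xaf
7: ✓ CMP  NZCV=0011
8: · MOVLS
9: ✓ MOVLT  r3←0xc0
10: · SUBGE

FIX = (r2, 0x4f)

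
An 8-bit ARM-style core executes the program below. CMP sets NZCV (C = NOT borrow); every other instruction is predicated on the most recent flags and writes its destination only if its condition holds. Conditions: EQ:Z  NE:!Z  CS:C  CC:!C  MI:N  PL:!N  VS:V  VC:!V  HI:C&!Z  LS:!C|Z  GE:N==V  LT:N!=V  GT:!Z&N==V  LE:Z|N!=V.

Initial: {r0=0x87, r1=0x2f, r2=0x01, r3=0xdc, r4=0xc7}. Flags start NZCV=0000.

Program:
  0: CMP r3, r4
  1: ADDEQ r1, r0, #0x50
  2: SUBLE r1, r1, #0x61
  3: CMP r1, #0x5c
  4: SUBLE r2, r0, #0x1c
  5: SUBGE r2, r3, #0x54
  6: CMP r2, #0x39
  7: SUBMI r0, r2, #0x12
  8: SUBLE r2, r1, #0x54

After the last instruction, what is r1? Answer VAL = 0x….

VAL = 0x2f

0: ✓ CMP  NZCV=0010
1: · ADDEQ
2: · SUBLE
3: ✓ CMP  NZCV=1000
4: ✓ SUBLE  r2←0x6b
5: · SUBGE
6: ✓ CMP  NZCV=0010
7: · SUBMI
8: · SUBLE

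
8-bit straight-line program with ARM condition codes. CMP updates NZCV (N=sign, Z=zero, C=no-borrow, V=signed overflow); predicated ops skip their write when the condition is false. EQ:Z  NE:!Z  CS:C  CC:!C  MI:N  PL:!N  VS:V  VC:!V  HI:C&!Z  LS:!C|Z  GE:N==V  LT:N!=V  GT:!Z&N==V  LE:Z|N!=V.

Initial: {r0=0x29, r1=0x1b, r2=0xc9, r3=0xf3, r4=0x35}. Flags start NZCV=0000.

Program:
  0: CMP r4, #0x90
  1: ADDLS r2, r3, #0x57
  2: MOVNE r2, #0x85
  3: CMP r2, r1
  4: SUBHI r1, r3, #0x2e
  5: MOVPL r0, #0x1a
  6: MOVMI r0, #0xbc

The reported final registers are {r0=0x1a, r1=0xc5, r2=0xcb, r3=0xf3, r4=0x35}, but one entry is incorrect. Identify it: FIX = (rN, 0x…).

FIX = (r2, 0x85)

[0] flags=1001 → (cmp)
[1] flags=1001 LS?T → r2=0x4a
[2] flags=1001 NE?T → r2=0x85
[3] flags=0011 → (cmp)
[4] flags=0011 HI?T → r1=0xc5
[5] flags=0011 PL?T → r0=0x1a
[6] flags=0011 MI?F → skip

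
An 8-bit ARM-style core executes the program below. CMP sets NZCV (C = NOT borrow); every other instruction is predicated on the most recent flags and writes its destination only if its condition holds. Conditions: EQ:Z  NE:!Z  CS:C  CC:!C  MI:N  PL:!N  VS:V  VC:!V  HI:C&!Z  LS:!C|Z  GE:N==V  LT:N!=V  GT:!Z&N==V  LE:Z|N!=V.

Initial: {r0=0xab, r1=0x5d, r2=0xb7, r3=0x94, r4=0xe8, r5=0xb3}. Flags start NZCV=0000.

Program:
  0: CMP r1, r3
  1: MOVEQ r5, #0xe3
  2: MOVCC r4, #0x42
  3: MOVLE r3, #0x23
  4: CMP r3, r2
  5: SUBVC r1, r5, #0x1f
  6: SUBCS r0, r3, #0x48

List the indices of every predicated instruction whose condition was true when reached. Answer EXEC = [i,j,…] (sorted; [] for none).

[0] flags=1001 → (cmp)
[1] flags=1001 EQ?F → skip
[2] flags=1001 CC?T → r4=0x42
[3] flags=1001 LE?F → skip
[4] flags=1000 → (cmp)
[5] flags=1000 VC?T → r1=0x94
[6] flags=1000 CS?F → skip

EXEC = [2,5]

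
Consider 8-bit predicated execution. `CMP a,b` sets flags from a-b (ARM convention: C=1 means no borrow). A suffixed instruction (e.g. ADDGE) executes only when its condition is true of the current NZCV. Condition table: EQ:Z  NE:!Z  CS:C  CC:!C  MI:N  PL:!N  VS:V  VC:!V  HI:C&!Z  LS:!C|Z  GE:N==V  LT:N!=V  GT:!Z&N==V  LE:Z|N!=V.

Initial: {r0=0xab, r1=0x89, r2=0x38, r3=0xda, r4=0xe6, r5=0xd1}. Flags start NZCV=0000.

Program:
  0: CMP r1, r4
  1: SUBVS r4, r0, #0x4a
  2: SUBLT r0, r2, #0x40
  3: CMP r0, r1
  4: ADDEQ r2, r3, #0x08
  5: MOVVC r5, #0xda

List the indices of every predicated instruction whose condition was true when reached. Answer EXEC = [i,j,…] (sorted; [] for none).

0: ✓ CMP  NZCV=1000
1: · SUBVS
2: ✓ SUBLT  r0←0xf8
3: ✓ CMP  NZCV=0010
4: · ADDEQ
5: ✓ MOVVC  r5←0xda

EXEC = [2,5]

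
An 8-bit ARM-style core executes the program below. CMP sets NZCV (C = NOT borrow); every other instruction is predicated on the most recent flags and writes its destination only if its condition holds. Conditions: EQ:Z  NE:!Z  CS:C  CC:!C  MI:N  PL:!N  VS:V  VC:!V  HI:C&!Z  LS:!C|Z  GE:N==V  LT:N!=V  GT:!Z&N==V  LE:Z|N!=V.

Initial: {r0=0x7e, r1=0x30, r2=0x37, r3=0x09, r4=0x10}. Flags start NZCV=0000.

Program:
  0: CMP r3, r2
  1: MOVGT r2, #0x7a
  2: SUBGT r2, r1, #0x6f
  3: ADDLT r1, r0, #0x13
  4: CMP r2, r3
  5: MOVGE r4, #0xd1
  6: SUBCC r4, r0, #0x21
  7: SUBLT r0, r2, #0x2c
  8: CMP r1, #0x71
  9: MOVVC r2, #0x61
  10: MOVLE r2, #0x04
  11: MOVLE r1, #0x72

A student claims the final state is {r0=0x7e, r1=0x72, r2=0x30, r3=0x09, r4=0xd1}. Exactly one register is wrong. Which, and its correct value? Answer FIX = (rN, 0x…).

0: ✓ CMP  NZCV=1000
1: · MOVGT
2: · SUBGT
3: ✓ ADDLT  r1←0x91
4: ✓ CMP  NZCV=0010
5: ✓ MOVGE  r4←0xd1
6: · SUBCC
7: · SUBLT
8: ✓ CMP  NZCV=0011
9: · MOVVC
10: ✓ MOVLE  r2←0x04
11: ✓ MOVLE  r1←0x72

FIX = (r2, 0x04)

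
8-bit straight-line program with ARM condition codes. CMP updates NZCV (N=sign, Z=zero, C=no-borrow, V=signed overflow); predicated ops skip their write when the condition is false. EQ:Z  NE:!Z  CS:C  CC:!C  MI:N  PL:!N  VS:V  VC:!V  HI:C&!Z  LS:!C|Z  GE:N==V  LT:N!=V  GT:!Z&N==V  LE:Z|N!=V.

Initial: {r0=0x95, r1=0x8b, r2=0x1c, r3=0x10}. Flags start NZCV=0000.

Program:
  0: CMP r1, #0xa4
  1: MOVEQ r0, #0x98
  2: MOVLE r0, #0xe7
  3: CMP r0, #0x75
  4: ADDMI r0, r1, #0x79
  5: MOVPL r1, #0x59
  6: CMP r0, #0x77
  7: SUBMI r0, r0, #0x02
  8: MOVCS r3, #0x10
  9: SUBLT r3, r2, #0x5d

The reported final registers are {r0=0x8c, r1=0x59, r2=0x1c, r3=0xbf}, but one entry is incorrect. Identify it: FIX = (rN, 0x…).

0: ✓ CMP  NZCV=1000
1: · MOVEQ
2: ✓ MOVLE  r0←0xe7
3: ✓ CMP  NZCV=0011
4: · ADDMI
5: ✓ MOVPL  r1←0x59
6: ✓ CMP  NZCV=0011
7: · SUBMI
8: ✓ MOVCS  r3←0x10
9: ✓ SUBLT  r3←0xbf

FIX = (r0, 0xe7)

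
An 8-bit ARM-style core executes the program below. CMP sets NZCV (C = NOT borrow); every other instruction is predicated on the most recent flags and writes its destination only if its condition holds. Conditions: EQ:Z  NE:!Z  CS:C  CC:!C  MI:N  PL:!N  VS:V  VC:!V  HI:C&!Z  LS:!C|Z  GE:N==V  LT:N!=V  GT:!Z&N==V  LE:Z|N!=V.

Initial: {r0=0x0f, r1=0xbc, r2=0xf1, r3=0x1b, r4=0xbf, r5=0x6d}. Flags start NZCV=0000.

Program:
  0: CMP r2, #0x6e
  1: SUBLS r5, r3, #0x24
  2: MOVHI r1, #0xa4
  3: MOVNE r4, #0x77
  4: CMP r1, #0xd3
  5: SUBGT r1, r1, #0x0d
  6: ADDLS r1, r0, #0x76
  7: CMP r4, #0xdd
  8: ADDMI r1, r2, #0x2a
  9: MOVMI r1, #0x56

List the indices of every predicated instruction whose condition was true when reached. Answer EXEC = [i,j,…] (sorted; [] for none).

[0] flags=1010 → (cmp)
[1] flags=1010 LS?F → skip
[2] flags=1010 HI?T → r1=0xa4
[3] flags=1010 NE?T → r4=0x77
[4] flags=1000 → (cmp)
[5] flags=1000 GT?F → skip
[6] flags=1000 LS?T → r1=0x85
[7] flags=1001 → (cmp)
[8] flags=1001 MI?T → r1=0x1b
[9] flags=1001 MI?T → r1=0x56

EXEC = [2,3,6,8,9]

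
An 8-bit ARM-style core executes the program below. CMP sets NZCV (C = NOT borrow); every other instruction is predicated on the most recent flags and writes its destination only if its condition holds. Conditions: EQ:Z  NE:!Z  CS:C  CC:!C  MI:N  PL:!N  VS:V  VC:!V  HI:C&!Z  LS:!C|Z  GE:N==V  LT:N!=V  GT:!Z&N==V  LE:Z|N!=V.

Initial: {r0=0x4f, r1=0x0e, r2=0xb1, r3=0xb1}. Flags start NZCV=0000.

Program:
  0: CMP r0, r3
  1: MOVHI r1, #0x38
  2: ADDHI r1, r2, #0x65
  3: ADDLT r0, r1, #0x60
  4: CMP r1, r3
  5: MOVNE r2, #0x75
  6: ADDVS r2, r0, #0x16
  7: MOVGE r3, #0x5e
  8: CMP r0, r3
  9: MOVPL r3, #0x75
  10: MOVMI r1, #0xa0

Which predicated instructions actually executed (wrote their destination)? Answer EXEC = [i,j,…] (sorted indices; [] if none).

EXEC = [5,7,10]

[0] flags=1001 → (cmp)
[1] flags=1001 HI?F → skip
[2] flags=1001 HI?F → skip
[3] flags=1001 LT?F → skip
[4] flags=0000 → (cmp)
[5] flags=0000 NE?T → r2=0x75
[6] flags=0000 VS?F → skip
[7] flags=0000 GE?T → r3=0x5e
[8] flags=1000 → (cmp)
[9] flags=1000 PL?F → skip
[10] flags=1000 MI?T → r1=0xa0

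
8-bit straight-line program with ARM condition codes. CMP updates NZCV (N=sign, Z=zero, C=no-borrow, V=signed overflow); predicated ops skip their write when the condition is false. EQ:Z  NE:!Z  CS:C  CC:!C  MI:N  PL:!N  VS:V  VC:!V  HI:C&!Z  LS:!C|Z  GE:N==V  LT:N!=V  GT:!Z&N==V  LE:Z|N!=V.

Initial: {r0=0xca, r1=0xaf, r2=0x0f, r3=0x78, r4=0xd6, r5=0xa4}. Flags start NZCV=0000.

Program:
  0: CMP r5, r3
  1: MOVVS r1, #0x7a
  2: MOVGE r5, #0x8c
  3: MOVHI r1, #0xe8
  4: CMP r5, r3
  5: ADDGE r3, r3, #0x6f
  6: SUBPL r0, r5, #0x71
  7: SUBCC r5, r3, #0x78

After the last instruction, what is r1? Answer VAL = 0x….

VAL = 0xe8

0: ✓ CMP  NZCV=0011
1: ✓ MOVVS  r1←0x7a
2: · MOVGE
3: ✓ MOVHI  r1←0xe8
4: ✓ CMP  NZCV=0011
5: · ADDGE
6: ✓ SUBPL  r0←0x33
7: · SUBCC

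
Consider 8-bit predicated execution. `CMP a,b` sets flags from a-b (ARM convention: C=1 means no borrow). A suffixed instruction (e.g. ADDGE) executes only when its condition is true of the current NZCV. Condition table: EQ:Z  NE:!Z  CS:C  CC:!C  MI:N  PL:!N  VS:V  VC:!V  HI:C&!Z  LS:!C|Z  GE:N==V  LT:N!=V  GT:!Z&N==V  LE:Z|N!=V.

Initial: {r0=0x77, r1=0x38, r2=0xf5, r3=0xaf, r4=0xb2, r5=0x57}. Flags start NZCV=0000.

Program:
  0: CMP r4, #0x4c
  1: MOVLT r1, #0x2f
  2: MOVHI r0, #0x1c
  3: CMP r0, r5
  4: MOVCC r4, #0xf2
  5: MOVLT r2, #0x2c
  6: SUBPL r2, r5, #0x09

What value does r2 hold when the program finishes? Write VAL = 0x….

[0] flags=0011 → (cmp)
[1] flags=0011 LT?T → r1=0x2f
[2] flags=0011 HI?T → r0=0x1c
[3] flags=1000 → (cmp)
[4] flags=1000 CC?T → r4=0xf2
[5] flags=1000 LT?T → r2=0x2c
[6] flags=1000 PL?F → skip

VAL = 0x2c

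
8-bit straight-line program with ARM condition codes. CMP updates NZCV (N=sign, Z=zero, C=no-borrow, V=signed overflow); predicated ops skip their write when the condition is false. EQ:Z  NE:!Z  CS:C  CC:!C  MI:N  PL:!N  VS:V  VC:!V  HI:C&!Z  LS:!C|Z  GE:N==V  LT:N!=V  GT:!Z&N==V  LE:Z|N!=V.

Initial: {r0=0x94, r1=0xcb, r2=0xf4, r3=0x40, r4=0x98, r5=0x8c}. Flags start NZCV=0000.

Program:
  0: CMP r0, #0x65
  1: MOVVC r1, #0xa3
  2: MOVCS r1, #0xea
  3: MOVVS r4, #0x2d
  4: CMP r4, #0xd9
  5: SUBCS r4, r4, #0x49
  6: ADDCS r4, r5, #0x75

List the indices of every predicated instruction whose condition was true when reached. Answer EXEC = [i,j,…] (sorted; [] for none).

EXEC = [2,3]

[0] flags=0011 → (cmp)
[1] flags=0011 VC?F → skip
[2] flags=0011 CS?T → r1=0xea
[3] flags=0011 VS?T → r4=0x2d
[4] flags=0000 → (cmp)
[5] flags=0000 CS?F → skip
[6] flags=0000 CS?F → skip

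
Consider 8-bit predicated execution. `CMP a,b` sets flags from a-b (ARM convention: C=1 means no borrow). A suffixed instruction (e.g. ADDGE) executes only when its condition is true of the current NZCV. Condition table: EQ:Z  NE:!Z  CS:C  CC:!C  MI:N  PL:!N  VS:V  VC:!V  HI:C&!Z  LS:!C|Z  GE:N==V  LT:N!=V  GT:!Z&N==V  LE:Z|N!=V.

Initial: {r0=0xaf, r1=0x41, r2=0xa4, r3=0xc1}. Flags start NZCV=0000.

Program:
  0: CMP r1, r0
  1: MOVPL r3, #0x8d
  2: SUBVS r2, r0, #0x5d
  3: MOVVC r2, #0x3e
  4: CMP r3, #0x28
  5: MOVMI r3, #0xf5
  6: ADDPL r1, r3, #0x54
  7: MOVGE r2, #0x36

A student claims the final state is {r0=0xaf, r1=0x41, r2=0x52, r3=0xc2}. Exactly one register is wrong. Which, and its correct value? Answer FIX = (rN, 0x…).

0: ✓ CMP  NZCV=1001
1: · MOVPL
2: ✓ SUBVS  r2←0x52
3: · MOVVC
4: ✓ CMP  NZCV=1010
5: ✓ MOVMI  r3←0xf5
6: · ADDPL
7: · MOVGE

FIX = (r3, 0xf5)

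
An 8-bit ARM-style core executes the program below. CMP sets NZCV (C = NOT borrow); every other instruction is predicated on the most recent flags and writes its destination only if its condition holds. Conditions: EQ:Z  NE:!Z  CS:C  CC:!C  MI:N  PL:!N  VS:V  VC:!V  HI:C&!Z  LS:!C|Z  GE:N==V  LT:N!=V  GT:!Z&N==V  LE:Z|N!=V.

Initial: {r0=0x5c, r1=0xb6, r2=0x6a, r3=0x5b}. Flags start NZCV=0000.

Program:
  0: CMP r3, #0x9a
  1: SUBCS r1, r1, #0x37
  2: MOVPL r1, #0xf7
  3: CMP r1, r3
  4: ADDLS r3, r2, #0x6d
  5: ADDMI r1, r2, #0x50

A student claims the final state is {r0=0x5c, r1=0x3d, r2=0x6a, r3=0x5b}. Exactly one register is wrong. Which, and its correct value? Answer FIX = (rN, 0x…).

FIX = (r1, 0xb6)

0: ✓ CMP  NZCV=1001
1: · SUBCS
2: · MOVPL
3: ✓ CMP  NZCV=0011
4: · ADDLS
5: · ADDMI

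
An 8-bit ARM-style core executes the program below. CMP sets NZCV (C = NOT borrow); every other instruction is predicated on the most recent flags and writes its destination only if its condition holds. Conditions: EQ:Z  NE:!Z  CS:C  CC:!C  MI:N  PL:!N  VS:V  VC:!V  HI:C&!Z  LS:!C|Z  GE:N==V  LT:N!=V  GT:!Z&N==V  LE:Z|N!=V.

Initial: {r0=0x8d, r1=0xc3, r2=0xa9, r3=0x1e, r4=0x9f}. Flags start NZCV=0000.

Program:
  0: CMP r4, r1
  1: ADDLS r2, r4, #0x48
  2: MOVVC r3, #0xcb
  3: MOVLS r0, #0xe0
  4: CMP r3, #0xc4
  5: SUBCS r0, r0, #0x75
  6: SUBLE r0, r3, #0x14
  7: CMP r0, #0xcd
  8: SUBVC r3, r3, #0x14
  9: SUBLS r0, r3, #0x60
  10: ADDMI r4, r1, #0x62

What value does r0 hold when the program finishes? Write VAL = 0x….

VAL = 0x6b

[0] flags=1000 → (cmp)
[1] flags=1000 LS?T → r2=0xe7
[2] flags=1000 VC?T → r3=0xcb
[3] flags=1000 LS?T → r0=0xe0
[4] flags=0010 → (cmp)
[5] flags=0010 CS?T → r0=0x6b
[6] flags=0010 LE?F → skip
[7] flags=1001 → (cmp)
[8] flags=1001 VC?F → skip
[9] flags=1001 LS?T → r0=0x6b
[10] flags=1001 MI?T → r4=0x25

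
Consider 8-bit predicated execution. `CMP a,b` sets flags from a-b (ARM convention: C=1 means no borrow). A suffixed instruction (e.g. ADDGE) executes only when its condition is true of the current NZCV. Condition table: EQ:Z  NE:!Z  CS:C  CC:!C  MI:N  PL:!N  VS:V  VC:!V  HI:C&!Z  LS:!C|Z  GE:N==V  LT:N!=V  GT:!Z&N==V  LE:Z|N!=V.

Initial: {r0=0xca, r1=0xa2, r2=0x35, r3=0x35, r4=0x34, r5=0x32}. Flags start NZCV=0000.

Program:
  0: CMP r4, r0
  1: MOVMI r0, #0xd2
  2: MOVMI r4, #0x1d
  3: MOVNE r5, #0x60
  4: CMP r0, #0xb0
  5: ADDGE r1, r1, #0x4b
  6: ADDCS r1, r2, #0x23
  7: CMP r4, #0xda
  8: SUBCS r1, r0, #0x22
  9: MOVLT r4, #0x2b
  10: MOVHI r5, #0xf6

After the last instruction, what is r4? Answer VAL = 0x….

VAL = 0x34

0: ✓ CMP  NZCV=0000
1: · MOVMI
2: · MOVMI
3: ✓ MOVNE  r5←0x60
4: ✓ CMP  NZCV=0010
5: ✓ ADDGE  r1←0xed
6: ✓ ADDCS  r1←0x58
7: ✓ CMP  NZCV=0000
8: · SUBCS
9: · MOVLT
10: · MOVHI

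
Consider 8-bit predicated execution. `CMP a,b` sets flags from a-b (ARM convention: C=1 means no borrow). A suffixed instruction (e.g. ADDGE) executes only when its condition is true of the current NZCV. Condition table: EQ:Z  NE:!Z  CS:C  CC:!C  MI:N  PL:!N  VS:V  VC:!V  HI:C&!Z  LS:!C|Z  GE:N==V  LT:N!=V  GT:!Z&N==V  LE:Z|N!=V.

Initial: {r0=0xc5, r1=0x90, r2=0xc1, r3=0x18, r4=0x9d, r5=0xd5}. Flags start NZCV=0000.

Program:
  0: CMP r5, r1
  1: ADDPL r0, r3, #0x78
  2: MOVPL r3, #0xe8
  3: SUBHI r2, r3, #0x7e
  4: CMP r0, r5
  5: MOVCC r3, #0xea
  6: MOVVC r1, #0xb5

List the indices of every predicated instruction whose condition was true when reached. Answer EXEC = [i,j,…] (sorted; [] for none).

[0] flags=0010 → (cmp)
[1] flags=0010 PL?T → r0=0x90
[2] flags=0010 PL?T → r3=0xe8
[3] flags=0010 HI?T → r2=0x6a
[4] flags=1000 → (cmp)
[5] flags=1000 CC?T → r3=0xea
[6] flags=1000 VC?T → r1=0xb5

EXEC = [1,2,3,5,6]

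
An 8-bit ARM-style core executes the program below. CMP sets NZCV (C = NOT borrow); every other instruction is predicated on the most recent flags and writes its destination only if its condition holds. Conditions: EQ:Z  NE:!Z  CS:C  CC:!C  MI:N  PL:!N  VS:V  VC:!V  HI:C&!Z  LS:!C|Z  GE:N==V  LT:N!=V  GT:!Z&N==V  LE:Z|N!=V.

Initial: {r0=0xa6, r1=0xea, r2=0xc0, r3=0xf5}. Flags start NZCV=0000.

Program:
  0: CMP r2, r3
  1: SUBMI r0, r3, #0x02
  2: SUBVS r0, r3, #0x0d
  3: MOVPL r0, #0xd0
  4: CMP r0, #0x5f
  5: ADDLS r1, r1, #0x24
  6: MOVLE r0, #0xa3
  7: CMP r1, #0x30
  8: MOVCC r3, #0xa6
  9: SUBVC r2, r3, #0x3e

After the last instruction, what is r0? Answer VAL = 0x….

VAL = 0xa3

0: ✓ CMP  NZCV=1000
1: ✓ SUBMI  r0←0xf3
2: · SUBVS
3: · MOVPL
4: ✓ CMP  NZCV=1010
5: · ADDLS
6: ✓ MOVLE  r0←0xa3
7: ✓ CMP  NZCV=1010
8: · MOVCC
9: ✓ SUBVC  r2←0xb7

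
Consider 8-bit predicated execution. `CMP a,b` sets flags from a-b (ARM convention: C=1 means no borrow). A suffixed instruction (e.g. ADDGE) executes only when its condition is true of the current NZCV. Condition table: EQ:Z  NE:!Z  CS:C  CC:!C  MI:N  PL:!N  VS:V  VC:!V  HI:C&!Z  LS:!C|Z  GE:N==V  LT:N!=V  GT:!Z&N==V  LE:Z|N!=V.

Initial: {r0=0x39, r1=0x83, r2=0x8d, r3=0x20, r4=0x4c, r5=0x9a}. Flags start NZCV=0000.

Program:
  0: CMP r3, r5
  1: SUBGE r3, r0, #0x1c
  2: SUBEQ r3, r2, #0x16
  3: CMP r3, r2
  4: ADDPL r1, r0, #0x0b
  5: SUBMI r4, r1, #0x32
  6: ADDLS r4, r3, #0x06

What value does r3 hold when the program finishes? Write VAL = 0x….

0: ✓ CMP  NZCV=1001
1: ✓ SUBGE  r3←0x1d
2: · SUBEQ
3: ✓ CMP  NZCV=1001
4: · ADDPL
5: ✓ SUBMI  r4←0x51
6: ✓ ADDLS  r4←0x23

VAL = 0x1d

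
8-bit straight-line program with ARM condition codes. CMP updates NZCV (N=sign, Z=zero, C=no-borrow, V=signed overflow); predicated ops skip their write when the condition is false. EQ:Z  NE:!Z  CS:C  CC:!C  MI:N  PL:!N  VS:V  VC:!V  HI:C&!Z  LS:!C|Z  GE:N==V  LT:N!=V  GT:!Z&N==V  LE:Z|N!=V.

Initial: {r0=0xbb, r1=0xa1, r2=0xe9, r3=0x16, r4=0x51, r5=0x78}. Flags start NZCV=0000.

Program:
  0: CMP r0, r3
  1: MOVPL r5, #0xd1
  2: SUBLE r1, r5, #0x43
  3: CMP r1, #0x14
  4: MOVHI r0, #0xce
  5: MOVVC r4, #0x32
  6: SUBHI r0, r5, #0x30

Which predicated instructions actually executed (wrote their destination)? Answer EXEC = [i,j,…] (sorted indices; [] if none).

EXEC = [2,4,5,6]

[0] flags=1010 → (cmp)
[1] flags=1010 PL?F → skip
[2] flags=1010 LE?T → r1=0x35
[3] flags=0010 → (cmp)
[4] flags=0010 HI?T → r0=0xce
[5] flags=0010 VC?T → r4=0x32
[6] flags=0010 HI?T → r0=0x48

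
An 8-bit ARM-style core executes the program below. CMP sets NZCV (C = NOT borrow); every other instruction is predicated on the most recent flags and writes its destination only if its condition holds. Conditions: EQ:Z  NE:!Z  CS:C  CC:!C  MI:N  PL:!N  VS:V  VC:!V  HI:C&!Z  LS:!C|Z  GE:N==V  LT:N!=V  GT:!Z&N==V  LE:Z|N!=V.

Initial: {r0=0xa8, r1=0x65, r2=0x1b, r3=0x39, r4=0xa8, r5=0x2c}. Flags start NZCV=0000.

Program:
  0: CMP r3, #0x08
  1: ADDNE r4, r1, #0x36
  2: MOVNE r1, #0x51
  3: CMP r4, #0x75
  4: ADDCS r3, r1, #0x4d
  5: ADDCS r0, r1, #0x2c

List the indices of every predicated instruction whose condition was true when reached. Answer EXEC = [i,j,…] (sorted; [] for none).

EXEC = [1,2,4,5]

0: ✓ CMP  NZCV=0010
1: ✓ ADDNE  r4←0x9b
2: ✓ MOVNE  r1←0x51
3: ✓ CMP  NZCV=0011
4: ✓ ADDCS  r3←0x9e
5: ✓ ADDCS  r0←0x7d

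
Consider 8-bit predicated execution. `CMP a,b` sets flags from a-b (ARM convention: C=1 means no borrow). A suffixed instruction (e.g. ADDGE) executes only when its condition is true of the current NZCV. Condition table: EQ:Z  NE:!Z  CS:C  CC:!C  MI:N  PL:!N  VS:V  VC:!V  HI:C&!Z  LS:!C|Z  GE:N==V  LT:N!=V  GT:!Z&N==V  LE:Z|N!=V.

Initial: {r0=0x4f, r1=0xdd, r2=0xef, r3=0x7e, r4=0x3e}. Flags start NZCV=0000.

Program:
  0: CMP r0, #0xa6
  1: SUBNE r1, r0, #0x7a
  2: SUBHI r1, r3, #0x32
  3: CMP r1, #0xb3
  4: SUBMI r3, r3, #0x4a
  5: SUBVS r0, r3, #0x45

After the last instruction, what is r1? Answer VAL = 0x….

VAL = 0xd5

[0] flags=1001 → (cmp)
[1] flags=1001 NE?T → r1=0xd5
[2] flags=1001 HI?F → skip
[3] flags=0010 → (cmp)
[4] flags=0010 MI?F → skip
[5] flags=0010 VS?F → skip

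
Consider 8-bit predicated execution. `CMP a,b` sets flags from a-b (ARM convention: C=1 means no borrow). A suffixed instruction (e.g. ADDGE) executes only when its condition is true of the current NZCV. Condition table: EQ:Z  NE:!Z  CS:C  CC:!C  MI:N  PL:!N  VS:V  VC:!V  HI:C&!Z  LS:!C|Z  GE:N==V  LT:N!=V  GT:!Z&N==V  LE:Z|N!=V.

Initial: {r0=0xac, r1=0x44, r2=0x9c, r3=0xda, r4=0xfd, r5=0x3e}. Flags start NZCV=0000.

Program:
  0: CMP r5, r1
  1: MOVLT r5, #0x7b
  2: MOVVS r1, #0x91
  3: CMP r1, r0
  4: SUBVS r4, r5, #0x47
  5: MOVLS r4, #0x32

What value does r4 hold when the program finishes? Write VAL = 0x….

VAL = 0x32

[0] flags=1000 → (cmp)
[1] flags=1000 LT?T → r5=0x7b
[2] flags=1000 VS?F → skip
[3] flags=1001 → (cmp)
[4] flags=1001 VS?T → r4=0x34
[5] flags=1001 LS?T → r4=0x32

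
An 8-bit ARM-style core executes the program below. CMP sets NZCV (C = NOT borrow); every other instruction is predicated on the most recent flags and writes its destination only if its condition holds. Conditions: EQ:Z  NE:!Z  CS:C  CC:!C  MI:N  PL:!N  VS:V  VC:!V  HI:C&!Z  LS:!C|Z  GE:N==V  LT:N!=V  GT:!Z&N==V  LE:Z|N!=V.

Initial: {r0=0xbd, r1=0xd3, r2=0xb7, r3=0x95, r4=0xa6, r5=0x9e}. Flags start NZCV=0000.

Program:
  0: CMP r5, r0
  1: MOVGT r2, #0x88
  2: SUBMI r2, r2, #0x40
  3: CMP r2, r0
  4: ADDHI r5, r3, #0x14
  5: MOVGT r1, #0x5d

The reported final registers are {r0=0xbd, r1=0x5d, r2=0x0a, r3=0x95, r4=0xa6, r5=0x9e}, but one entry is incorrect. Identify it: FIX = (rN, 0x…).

[0] flags=1000 → (cmp)
[1] flags=1000 GT?F → skip
[2] flags=1000 MI?T → r2=0x77
[3] flags=1001 → (cmp)
[4] flags=1001 HI?F → skip
[5] flags=1001 GT?T → r1=0x5d

FIX = (r2, 0x77)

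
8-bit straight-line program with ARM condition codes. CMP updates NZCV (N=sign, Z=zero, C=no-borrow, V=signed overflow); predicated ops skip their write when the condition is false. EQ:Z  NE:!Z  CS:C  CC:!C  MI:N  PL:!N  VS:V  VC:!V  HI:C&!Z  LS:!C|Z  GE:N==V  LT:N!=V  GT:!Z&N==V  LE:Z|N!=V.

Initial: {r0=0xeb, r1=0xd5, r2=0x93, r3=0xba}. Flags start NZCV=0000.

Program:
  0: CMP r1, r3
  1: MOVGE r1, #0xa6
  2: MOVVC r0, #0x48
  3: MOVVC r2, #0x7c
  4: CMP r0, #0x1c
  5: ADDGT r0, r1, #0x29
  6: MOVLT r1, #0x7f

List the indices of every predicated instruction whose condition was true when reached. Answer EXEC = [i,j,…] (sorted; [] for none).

EXEC = [1,2,3,5]

0: ✓ CMP  NZCV=0010
1: ✓ MOVGE  r1←0xa6
2: ✓ MOVVC  r0←0x48
3: ✓ MOVVC  r2←0x7c
4: ✓ CMP  NZCV=0010
5: ✓ ADDGT  r0←0xcf
6: · MOVLT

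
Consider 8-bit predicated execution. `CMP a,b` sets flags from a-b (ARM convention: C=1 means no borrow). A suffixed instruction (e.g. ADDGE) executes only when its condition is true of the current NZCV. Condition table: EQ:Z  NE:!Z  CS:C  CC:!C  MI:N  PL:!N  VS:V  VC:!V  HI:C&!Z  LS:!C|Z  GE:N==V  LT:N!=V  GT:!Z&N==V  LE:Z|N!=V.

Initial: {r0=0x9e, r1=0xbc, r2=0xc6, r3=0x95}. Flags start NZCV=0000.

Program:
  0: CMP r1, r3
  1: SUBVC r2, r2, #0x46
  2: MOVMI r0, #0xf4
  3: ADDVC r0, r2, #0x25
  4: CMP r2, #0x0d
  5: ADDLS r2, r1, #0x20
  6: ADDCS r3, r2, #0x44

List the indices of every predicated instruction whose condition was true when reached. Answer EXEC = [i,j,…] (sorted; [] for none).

EXEC = [1,3,6]

[0] flags=0010 → (cmp)
[1] flags=0010 VC?T → r2=0x80
[2] flags=0010 MI?F → skip
[3] flags=0010 VC?T → r0=0xa5
[4] flags=0011 → (cmp)
[5] flags=0011 LS?F → skip
[6] flags=0011 CS?T → r3=0xc4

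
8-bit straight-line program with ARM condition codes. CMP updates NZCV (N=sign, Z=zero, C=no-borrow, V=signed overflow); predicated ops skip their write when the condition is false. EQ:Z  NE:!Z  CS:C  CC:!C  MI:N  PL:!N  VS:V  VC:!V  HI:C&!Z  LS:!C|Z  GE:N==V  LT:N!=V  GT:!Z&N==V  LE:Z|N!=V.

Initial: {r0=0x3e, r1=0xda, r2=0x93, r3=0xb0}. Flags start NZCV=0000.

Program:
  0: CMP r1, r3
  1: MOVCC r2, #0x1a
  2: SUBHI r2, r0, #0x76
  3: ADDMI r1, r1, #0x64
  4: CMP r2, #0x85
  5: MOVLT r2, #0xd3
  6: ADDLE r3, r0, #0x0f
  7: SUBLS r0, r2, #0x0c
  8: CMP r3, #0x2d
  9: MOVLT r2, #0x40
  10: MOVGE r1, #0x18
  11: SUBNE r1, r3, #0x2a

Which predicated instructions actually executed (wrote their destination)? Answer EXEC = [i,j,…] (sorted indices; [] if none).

EXEC = [2,9,11]

0: ✓ CMP  NZCV=0010
1: · MOVCC
2: ✓ SUBHI  r2←0xc8
3: · ADDMI
4: ✓ CMP  NZCV=0010
5: · MOVLT
6: · ADDLE
7: · SUBLS
8: ✓ CMP  NZCV=1010
9: ✓ MOVLT  r2←0x40
10: · MOVGE
11: ✓ SUBNE  r1←0x86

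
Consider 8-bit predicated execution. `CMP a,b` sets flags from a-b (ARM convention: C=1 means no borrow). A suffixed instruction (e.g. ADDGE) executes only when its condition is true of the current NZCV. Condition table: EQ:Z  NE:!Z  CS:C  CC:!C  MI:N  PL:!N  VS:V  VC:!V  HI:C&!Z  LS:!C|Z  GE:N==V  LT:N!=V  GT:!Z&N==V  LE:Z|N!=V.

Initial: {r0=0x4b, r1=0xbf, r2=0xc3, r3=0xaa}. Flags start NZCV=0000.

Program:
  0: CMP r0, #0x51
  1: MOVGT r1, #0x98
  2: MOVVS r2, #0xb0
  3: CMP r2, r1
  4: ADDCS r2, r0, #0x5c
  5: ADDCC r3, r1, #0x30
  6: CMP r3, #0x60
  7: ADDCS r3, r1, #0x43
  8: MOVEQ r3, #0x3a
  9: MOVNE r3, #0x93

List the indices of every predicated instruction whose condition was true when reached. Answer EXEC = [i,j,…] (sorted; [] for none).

[0] flags=1000 → (cmp)
[1] flags=1000 GT?F → skip
[2] flags=1000 VS?F → skip
[3] flags=0010 → (cmp)
[4] flags=0010 CS?T → r2=0xa7
[5] flags=0010 CC?F → skip
[6] flags=0011 → (cmp)
[7] flags=0011 CS?T → r3=0x02
[8] flags=0011 EQ?F → skip
[9] flags=0011 NE?T → r3=0x93

EXEC = [4,7,9]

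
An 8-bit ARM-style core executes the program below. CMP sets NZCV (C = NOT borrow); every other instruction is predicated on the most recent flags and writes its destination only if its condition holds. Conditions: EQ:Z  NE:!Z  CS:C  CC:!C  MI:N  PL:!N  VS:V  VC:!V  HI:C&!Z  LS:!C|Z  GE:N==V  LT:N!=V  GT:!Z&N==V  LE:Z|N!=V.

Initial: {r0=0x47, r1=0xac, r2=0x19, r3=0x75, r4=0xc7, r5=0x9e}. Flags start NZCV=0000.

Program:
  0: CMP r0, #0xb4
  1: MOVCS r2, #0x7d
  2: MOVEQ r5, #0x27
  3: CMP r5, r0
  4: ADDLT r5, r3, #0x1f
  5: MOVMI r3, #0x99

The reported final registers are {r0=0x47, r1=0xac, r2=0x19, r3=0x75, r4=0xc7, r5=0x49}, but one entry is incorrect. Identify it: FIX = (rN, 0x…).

[0] flags=1001 → (cmp)
[1] flags=1001 CS?F → skip
[2] flags=1001 EQ?F → skip
[3] flags=0011 → (cmp)
[4] flags=0011 LT?T → r5=0x94
[5] flags=0011 MI?F → skip

FIX = (r5, 0x94)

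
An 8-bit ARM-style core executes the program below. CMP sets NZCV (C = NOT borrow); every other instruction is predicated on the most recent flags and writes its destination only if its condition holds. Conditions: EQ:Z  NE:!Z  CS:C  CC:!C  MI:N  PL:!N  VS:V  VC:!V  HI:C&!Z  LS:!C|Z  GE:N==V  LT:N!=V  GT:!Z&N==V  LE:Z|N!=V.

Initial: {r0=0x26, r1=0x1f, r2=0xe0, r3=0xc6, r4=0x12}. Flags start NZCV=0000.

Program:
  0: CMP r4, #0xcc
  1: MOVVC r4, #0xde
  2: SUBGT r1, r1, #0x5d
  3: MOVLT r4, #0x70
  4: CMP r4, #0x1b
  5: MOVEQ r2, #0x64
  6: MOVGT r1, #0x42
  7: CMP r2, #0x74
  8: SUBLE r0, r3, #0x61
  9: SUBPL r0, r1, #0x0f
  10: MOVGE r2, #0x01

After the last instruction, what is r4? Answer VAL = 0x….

[0] flags=0000 → (cmp)
[1] flags=0000 VC?T → r4=0xde
[2] flags=0000 GT?T → r1=0xc2
[3] flags=0000 LT?F → skip
[4] flags=1010 → (cmp)
[5] flags=1010 EQ?F → skip
[6] flags=1010 GT?F → skip
[7] flags=0011 → (cmp)
[8] flags=0011 LE?T → r0=0x65
[9] flags=0011 PL?T → r0=0xb3
[10] flags=0011 GE?F → skip

VAL = 0xde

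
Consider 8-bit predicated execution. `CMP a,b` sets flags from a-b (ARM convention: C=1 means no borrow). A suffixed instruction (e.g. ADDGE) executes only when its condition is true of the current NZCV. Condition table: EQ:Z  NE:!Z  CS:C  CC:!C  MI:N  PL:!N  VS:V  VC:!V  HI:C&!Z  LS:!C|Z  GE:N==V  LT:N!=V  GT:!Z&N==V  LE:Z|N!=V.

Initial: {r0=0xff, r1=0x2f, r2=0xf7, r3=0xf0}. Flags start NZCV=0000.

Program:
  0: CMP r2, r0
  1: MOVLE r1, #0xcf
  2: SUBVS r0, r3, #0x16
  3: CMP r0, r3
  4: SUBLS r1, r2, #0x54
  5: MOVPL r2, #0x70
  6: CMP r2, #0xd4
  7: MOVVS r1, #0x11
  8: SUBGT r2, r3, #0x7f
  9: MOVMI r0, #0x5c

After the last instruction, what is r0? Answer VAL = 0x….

[0] flags=1000 → (cmp)
[1] flags=1000 LE?T → r1=0xcf
[2] flags=1000 VS?F → skip
[3] flags=0010 → (cmp)
[4] flags=0010 LS?F → skip
[5] flags=0010 PL?T → r2=0x70
[6] flags=1001 → (cmp)
[7] flags=1001 VS?T → r1=0x11
[8] flags=1001 GT?T → r2=0x71
[9] flags=1001 MI?T → r0=0x5c

VAL = 0x5c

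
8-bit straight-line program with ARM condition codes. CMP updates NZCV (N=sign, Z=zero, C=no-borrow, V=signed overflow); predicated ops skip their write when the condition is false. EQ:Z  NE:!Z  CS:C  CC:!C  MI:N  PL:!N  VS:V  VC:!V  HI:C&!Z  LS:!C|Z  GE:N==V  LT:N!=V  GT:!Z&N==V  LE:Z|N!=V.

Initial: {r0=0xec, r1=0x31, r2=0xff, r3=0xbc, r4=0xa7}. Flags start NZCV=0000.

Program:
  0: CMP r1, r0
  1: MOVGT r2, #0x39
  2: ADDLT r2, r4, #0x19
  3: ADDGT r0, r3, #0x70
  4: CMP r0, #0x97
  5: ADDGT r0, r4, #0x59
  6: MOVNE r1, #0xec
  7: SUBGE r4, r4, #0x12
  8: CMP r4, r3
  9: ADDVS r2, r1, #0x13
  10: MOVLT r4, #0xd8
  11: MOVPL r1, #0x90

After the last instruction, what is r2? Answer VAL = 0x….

[0] flags=0000 → (cmp)
[1] flags=0000 GT?T → r2=0x39
[2] flags=0000 LT?F → skip
[3] flags=0000 GT?T → r0=0x2c
[4] flags=1001 → (cmp)
[5] flags=1001 GT?T → r0=0x00
[6] flags=1001 NE?T → r1=0xec
[7] flags=1001 GE?T → r4=0x95
[8] flags=1000 → (cmp)
[9] flags=1000 VS?F → skip
[10] flags=1000 LT?T → r4=0xd8
[11] flags=1000 PL?F → skip

VAL = 0x39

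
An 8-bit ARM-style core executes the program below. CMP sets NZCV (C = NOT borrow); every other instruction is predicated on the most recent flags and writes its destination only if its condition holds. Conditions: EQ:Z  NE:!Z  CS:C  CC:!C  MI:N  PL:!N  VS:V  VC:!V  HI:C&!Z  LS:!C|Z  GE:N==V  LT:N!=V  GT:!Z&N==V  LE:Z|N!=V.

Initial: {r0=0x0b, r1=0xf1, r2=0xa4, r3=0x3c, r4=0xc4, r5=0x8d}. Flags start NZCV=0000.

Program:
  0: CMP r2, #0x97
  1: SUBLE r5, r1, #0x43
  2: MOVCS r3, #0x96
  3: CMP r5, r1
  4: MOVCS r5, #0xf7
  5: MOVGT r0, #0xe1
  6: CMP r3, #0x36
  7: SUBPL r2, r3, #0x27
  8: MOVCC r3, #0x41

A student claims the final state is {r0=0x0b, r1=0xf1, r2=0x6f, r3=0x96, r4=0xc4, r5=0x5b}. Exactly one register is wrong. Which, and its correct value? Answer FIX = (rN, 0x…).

[0] flags=0010 → (cmp)
[1] flags=0010 LE?F → skip
[2] flags=0010 CS?T → r3=0x96
[3] flags=1000 → (cmp)
[4] flags=1000 CS?F → skip
[5] flags=1000 GT?F → skip
[6] flags=0011 → (cmp)
[7] flags=0011 PL?T → r2=0x6f
[8] flags=0011 CC?F → skip

FIX = (r5, 0x8d)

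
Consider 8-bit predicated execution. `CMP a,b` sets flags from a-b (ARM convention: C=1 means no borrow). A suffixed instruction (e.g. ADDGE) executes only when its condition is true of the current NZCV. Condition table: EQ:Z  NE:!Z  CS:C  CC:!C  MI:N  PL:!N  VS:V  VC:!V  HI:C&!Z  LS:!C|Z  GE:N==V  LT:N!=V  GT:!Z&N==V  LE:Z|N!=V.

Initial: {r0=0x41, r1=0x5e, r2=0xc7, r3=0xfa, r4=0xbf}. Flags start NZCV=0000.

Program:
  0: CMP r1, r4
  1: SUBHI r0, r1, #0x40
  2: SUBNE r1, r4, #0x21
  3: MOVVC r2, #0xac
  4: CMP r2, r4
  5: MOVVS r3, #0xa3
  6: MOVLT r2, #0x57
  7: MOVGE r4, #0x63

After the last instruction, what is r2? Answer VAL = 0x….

[0] flags=1001 → (cmp)
[1] flags=1001 HI?F → skip
[2] flags=1001 NE?T → r1=0x9e
[3] flags=1001 VC?F → skip
[4] flags=0010 → (cmp)
[5] flags=0010 VS?F → skip
[6] flags=0010 LT?F → skip
[7] flags=0010 GE?T → r4=0x63

VAL = 0xc7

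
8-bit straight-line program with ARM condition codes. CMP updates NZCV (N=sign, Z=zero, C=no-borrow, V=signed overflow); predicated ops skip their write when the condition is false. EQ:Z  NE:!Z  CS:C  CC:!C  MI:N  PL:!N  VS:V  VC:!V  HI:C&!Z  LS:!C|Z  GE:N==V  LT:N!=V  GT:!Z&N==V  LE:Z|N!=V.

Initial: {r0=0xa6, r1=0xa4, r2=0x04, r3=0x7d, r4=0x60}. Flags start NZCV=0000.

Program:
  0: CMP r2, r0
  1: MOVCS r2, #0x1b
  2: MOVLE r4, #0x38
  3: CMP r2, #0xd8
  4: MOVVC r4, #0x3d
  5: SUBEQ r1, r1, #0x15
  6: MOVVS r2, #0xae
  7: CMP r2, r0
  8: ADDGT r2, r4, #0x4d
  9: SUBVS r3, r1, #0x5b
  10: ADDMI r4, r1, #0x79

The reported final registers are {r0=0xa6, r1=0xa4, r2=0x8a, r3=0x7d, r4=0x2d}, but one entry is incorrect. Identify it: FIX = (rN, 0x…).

FIX = (r4, 0x3d)

0: ✓ CMP  NZCV=0000
1: · MOVCS
2: · MOVLE
3: ✓ CMP  NZCV=0000
4: ✓ MOVVC  r4←0x3d
5: · SUBEQ
6: · MOVVS
7: ✓ CMP  NZCV=0000
8: ✓ ADDGT  r2←0x8a
9: · SUBVS
10: · ADDMI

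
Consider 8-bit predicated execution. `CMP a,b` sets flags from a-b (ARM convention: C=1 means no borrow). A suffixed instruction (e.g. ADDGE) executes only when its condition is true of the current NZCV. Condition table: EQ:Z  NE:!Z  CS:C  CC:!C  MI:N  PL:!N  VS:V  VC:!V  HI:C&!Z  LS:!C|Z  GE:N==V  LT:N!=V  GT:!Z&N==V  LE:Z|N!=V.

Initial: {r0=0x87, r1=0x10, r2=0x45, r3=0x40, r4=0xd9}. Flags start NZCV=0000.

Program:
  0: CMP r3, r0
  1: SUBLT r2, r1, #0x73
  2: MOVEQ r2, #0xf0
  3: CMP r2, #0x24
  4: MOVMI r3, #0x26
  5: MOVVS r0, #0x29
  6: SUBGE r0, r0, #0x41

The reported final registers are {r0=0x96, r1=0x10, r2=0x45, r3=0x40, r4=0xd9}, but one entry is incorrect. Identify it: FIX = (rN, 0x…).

[0] flags=1001 → (cmp)
[1] flags=1001 LT?F → skip
[2] flags=1001 EQ?F → skip
[3] flags=0010 → (cmp)
[4] flags=0010 MI?F → skip
[5] flags=0010 VS?F → skip
[6] flags=0010 GE?T → r0=0x46

FIX = (r0, 0x46)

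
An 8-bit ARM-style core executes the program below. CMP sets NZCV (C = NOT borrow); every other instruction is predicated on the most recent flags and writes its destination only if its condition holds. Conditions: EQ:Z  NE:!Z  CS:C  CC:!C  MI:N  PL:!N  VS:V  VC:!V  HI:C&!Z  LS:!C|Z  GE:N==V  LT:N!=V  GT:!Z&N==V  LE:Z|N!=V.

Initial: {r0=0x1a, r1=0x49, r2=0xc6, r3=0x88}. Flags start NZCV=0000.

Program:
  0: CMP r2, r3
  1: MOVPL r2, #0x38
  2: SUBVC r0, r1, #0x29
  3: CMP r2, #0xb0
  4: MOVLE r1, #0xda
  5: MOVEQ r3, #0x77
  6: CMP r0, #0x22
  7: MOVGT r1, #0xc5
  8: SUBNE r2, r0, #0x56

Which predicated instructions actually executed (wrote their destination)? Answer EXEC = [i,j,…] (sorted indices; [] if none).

EXEC = [1,2,8]

[0] flags=0010 → (cmp)
[1] flags=0010 PL?T → r2=0x38
[2] flags=0010 VC?T → r0=0x20
[3] flags=1001 → (cmp)
[4] flags=1001 LE?F → skip
[5] flags=1001 EQ?F → skip
[6] flags=1000 → (cmp)
[7] flags=1000 GT?F → skip
[8] flags=1000 NE?T → r2=0xca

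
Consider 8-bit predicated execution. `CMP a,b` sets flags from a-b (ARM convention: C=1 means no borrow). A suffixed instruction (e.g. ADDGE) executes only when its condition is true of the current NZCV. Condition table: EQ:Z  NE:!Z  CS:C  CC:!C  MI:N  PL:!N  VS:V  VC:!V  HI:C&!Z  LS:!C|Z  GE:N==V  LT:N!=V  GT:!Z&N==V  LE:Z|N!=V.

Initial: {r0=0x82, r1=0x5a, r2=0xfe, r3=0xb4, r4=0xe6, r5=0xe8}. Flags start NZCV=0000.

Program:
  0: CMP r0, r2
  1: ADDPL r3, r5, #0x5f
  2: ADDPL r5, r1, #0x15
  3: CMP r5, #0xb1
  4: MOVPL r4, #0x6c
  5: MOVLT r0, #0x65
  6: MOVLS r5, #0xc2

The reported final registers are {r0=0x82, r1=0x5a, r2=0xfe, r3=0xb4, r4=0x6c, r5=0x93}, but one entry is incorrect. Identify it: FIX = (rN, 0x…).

0: ✓ CMP  NZCV=1000
1: · ADDPL
2: · ADDPL
3: ✓ CMP  NZCV=0010
4: ✓ MOVPL  r4←0x6c
5: · MOVLT
6: · MOVLS

FIX = (r5, 0xe8)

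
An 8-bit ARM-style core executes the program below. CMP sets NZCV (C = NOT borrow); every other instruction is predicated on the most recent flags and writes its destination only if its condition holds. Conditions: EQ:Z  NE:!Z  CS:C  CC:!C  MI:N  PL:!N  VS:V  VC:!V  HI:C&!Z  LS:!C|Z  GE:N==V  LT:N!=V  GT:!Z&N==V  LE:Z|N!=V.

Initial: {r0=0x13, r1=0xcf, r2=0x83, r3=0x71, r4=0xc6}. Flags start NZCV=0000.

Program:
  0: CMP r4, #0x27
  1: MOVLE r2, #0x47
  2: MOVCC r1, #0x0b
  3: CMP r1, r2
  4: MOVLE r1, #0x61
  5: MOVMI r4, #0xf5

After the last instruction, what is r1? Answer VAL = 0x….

[0] flags=1010 → (cmp)
[1] flags=1010 LE?T → r2=0x47
[2] flags=1010 CC?F → skip
[3] flags=1010 → (cmp)
[4] flags=1010 LE?T → r1=0x61
[5] flags=1010 MI?T → r4=0xf5

VAL = 0x61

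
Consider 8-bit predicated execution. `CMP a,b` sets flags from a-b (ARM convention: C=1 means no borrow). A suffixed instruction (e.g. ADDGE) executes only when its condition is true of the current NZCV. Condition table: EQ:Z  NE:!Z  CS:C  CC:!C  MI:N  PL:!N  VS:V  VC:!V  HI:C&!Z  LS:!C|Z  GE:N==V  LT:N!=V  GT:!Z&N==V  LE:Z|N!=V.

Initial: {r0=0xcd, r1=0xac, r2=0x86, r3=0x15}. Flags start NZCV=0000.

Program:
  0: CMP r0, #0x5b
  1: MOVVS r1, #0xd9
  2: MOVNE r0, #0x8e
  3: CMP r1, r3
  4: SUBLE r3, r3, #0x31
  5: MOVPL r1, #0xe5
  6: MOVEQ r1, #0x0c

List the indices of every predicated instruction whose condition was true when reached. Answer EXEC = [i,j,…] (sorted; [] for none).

[0] flags=0011 → (cmp)
[1] flags=0011 VS?T → r1=0xd9
[2] flags=0011 NE?T → r0=0x8e
[3] flags=1010 → (cmp)
[4] flags=1010 LE?T → r3=0xe4
[5] flags=1010 PL?F → skip
[6] flags=1010 EQ?F → skip

EXEC = [1,2,4]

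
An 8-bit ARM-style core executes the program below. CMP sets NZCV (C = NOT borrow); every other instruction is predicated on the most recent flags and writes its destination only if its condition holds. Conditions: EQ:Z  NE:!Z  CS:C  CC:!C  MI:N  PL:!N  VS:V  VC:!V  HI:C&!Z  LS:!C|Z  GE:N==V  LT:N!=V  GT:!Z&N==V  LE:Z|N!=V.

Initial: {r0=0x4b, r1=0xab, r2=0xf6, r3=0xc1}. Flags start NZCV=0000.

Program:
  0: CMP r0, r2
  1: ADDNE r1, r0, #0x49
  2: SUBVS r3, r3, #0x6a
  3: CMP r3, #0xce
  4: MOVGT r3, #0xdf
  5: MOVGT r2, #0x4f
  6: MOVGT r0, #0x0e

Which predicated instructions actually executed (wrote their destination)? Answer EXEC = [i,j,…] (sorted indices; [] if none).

EXEC = [1]

0: ✓ CMP  NZCV=0000
1: ✓ ADDNE  r1←0x94
2: · SUBVS
3: ✓ CMP  NZCV=1000
4: · MOVGT
5: · MOVGT
6: · MOVGT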